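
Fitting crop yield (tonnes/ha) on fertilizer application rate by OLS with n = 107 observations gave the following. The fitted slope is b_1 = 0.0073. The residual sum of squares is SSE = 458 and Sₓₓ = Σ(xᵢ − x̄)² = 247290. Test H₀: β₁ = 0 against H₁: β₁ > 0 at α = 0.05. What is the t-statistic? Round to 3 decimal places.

MSE = SSE/(n − 2) = 458/105 = 4.3619.
SE(b_1) = √(MSE/Sₓₓ) = √(4.3619/247290) = 0.00419986.
t = 0.0073 / 0.00419986 = 1.738.
df = n − 2 = 105.
One-sided p ≈ 0.0426, which is < 0.05, so reject H₀.
There is evidence that the true slope on fertilizer application rate is positive.

t = 1.738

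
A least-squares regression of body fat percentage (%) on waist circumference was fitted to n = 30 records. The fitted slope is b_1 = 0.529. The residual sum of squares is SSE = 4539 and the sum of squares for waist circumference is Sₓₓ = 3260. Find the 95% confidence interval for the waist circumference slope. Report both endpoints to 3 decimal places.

MSE = SSE/(n − 2) = 4539/28 = 162.107.
SE(b_1) = √(MSE/Sₓₓ) = √(162.107/3260) = 0.222994.
df = n − 2 = 28.
t* = t_{0.025, 28} = 2.048407.
Margin = t* × SE = 2.048407 × 0.222994 = 0.45678.
CI: 0.529 ± 0.45678 → (0.072, 0.986).
With 95% confidence, each one-unit increase in waist circumference is associated with a change of between 0.072 and 0.986 % in body fat percentage.

(0.072, 0.986)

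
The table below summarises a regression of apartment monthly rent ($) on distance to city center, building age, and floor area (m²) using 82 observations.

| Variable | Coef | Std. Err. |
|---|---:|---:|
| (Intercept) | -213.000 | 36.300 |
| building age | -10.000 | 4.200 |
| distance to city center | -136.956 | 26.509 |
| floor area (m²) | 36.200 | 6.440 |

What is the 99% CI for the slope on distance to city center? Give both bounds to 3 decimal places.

(-206.949, -66.963)

Read off: b = -136.956, SE = 26.509 for distance to city center.
df = n − k − 1 = 82 − 3 − 1 = 78.
t* = t_{0.005, 78} = 2.64034.
Margin = t* × SE = 2.64034 × 26.509 = 69.99277.
CI: -136.956 ± 69.99277 → (-206.949, -66.963).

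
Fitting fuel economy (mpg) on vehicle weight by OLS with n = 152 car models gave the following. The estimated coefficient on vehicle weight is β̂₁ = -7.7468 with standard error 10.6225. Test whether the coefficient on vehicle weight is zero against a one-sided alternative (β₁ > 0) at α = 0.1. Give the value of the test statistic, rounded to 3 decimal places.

H₀: β₁ = 0 vs H₁: β₁ > 0.
t = (β̂₁ − β₁⁰)/SE = -7.7468 / 10.6225 = -0.729.
df = n − 2 = 152 − 2 = 150.
One-sided p ≈ 0.7665, which is ≥ 0.1, so fail to reject H₀.
The data do not give significant evidence that the true slope on vehicle weight is positive.

t = -0.729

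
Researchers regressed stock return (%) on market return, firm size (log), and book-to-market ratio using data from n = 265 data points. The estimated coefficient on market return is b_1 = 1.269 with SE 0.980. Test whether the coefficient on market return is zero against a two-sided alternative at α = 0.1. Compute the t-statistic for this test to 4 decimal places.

t = 1.2949

H₀: β₁ = 0 vs H₁: β₁ ≠ 0.
t = (b_1 − β₁⁰)/SE = 1.269 / 0.980 = 1.2949.
df = n − k − 1 = 265 − 3 − 1 = 261.
Two-sided p ≈ 0.1965, which is ≥ 0.1, so fail to reject H₀.
The data do not give significant evidence of an association between market return and stock return, after adjusting for the other predictors.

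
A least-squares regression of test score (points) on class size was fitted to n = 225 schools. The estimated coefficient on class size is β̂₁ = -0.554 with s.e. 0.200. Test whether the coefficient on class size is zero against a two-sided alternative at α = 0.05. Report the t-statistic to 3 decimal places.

t = -2.770

H₀: β₁ = 0 vs H₁: β₁ ≠ 0.
t = (β̂₁ − β₁⁰)/SE = -0.554 / 0.200 = -2.770.
df = n − 2 = 225 − 2 = 223.
Two-sided p ≈ 0.0061, which is < 0.05, so reject H₀.
There is evidence that class size is associated with test score.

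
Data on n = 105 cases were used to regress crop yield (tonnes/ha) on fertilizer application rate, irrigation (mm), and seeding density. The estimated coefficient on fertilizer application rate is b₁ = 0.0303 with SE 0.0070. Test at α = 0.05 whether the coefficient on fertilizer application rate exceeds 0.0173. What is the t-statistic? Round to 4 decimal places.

H₀: β₁ = 0.0173 vs H₁: β₁ > 0.0173.
t = (b₁ − β₁⁰)/SE = (0.0303 − 0.0173) / 0.0070 = 1.8571.
df = n − k − 1 = 105 − 3 − 1 = 101.
One-sided p ≈ 0.0331, which is < 0.05, so reject H₀.
There is evidence that the true slope on fertilizer application rate exceeds 0.0173 tonnes/ha per unit, holding the other predictors fixed.

t = 1.8571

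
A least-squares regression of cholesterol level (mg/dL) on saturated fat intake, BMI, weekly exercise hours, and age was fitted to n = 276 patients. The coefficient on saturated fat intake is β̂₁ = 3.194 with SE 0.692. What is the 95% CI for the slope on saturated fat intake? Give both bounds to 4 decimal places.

(1.8316, 4.5564)

df = n − k − 1 = 276 − 4 − 1 = 271.
t* = t_{0.025, 271} = 1.968756.
Margin = t* × SE = 1.968756 × 0.692 = 1.362379.
CI: 3.194 ± 1.362379 → (1.8316, 4.5564).
With 95% confidence, each one-unit increase in saturated fat intake is associated with a change of between 1.8316 and 4.5564 mg/dL in cholesterol level, holding the other predictors fixed.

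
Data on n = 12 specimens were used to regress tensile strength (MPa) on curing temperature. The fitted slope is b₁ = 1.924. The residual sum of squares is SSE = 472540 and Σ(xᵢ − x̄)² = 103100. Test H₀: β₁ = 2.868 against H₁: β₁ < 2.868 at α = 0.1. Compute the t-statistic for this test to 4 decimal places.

t = -1.3944

MSE = SSE/(n − 2) = 472540/10 = 47254.
SE(b₁) = √(MSE/Sₓₓ) = √(47254/103100) = 0.677002.
t = (1.924 − 2.868) / 0.677002 = -1.3944.
df = n − 2 = 10.
One-sided p ≈ 0.0967, which is < 0.1, so reject H₀.
There is evidence that the true slope on curing temperature is below 2.868 MPa per unit.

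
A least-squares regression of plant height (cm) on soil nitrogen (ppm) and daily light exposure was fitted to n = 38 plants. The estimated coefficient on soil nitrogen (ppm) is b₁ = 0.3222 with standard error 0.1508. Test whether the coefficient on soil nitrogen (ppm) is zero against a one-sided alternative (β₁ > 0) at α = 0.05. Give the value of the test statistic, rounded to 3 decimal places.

t = 2.137

H₀: β₁ = 0 vs H₁: β₁ > 0.
t = (b₁ − β₁⁰)/SE = 0.3222 / 0.1508 = 2.137.
df = n − k − 1 = 38 − 2 − 1 = 35.
One-sided p ≈ 0.0198, which is < 0.05, so reject H₀.
There is evidence that the true slope on soil nitrogen (ppm) is positive, holding the other predictors fixed.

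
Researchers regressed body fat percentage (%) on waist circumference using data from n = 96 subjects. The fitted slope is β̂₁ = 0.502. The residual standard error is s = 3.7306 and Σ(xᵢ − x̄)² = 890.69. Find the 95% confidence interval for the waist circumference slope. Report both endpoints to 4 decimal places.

SE(β̂₁) = s/√Sₓₓ = 3.7306/√890.69 = 0.125002.
df = n − 2 = 94.
t* = t_{0.025, 94} = 1.985523.
Margin = t* × SE = 1.985523 × 0.125002 = 0.248194.
CI: 0.502 ± 0.248194 → (0.2538, 0.7502).
With 95% confidence, each one-unit increase in waist circumference is associated with a change of between 0.2538 and 0.7502 % in body fat percentage.

(0.2538, 0.7502)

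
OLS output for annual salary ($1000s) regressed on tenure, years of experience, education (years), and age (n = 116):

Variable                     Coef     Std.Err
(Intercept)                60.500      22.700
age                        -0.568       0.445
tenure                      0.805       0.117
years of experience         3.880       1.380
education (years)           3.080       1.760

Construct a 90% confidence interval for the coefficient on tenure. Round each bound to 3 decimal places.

Read off: b = 0.805, SE = 0.117 for tenure.
df = n − k − 1 = 116 − 4 − 1 = 111.
t* = t_{0.05, 111} = 1.658697.
Margin = t* × SE = 1.658697 × 0.117 = 0.19407.
CI: 0.805 ± 0.19407 → (0.611, 0.999).

(0.611, 0.999)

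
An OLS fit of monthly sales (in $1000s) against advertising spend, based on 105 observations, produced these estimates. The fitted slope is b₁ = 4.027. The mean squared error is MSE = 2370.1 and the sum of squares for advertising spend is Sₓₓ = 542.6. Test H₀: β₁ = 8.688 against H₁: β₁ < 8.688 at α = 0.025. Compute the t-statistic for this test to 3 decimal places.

SE(b₁) = √(MSE/Sₓₓ) = √(2370.1/542.6) = 2.08999.
t = (4.027 − 8.688) / 2.08999 = -2.230.
df = n − 2 = 103.
One-sided p ≈ 0.0140, which is < 0.025, so reject H₀.
There is evidence that the true slope on advertising spend is below 8.688 $1000s per unit.

t = -2.230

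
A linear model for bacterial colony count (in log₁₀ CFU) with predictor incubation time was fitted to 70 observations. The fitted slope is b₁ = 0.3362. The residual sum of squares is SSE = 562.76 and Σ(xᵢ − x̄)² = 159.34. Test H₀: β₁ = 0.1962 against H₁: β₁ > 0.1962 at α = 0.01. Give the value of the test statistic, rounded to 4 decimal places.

MSE = SSE/(n − 2) = 562.76/68 = 8.27588.
SE(b₁) = √(MSE/Sₓₓ) = √(8.27588/159.34) = 0.2279.
t = (0.3362 − 0.1962) / 0.2279 = 0.6143.
df = n − 2 = 68.
One-sided p ≈ 0.2705, which is ≥ 0.01, so fail to reject H₀.
The data do not give significant evidence that the true slope on incubation time exceeds 0.1962 log₁₀ CFU per unit.

t = 0.6143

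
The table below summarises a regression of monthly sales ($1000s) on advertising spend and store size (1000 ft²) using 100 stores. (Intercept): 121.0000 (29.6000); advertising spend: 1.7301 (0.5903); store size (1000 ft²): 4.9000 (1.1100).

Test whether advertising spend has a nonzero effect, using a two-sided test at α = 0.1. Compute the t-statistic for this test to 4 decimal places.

t = 2.9309

Read off: b = 1.7301, SE = 0.5903 for advertising spend.
H₀: β₁ = 0 vs H₁: β₁ ≠ 0.
t = 1.7301 / 0.5903 = 2.9309.
df = n − k − 1 = 100 − 2 − 1 = 97.
Two-sided p ≈ 0.0042, which is < 0.1, so reject H₀.
There is evidence that advertising spend is associated with monthly sales, holding the other predictors fixed.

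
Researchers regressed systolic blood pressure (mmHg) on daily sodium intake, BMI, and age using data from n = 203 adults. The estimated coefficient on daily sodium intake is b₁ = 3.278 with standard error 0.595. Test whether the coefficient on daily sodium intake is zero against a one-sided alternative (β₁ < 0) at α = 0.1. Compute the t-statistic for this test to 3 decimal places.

t = 5.509

H₀: β₁ = 0 vs H₁: β₁ < 0.
t = (b₁ − β₁⁰)/SE = 3.278 / 0.595 = 5.509.
df = n − k − 1 = 203 − 3 − 1 = 199.
One-sided p ≈ 1.0000, which is ≥ 0.1, so fail to reject H₀.
The data do not give significant evidence that the true slope on daily sodium intake is negative, holding the other predictors fixed.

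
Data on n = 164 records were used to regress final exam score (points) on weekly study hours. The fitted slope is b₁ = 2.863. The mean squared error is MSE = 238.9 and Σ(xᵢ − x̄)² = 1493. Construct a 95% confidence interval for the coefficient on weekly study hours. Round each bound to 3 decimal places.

(2.073, 3.653)

SE(b₁) = √(MSE/Sₓₓ) = √(238.9/1493) = 0.400017.
df = n − 2 = 162.
t* = t_{0.025, 162} = 1.974716.
Margin = t* × SE = 1.974716 × 0.400017 = 0.78992.
CI: 2.863 ± 0.78992 → (2.073, 3.653).
With 95% confidence, each one-unit increase in weekly study hours is associated with a change of between 2.073 and 3.653 points in final exam score.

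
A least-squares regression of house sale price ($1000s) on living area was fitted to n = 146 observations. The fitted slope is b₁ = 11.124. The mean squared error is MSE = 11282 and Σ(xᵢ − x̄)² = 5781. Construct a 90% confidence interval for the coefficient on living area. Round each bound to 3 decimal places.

SE(b₁) = √(MSE/Sₓₓ) = √(11282/5781) = 1.39698.
df = n − 2 = 144.
t* = t_{0.05, 144} = 1.655504.
Margin = t* × SE = 1.655504 × 1.39698 = 2.31271.
CI: 11.124 ± 2.31271 → (8.811, 13.437).
With 90% confidence, each one-unit increase in living area is associated with a change of between 8.811 and 13.437 $1000s in house sale price.

(8.811, 13.437)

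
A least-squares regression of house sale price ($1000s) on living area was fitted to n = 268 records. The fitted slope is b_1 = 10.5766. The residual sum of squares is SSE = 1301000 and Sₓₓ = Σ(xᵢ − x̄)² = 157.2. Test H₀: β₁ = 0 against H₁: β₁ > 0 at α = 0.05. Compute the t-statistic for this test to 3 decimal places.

MSE = SSE/(n − 2) = 1301000/266 = 4890.98.
SE(b_1) = √(MSE/Sₓₓ) = √(4890.98/157.2) = 5.57791.
t = 10.5766 / 5.57791 = 1.896.
df = n − 2 = 266.
One-sided p ≈ 0.0295, which is < 0.05, so reject H₀.
There is evidence that the true slope on living area is positive.

t = 1.896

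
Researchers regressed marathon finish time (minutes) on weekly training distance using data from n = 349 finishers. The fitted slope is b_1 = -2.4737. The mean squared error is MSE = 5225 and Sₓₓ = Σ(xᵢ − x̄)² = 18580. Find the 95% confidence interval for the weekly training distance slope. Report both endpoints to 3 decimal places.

(-3.517, -1.431)

SE(b_1) = √(MSE/Sₓₓ) = √(5225/18580) = 0.530298.
df = n − 2 = 347.
t* = t_{0.025, 347} = 1.966824.
Margin = t* × SE = 1.966824 × 0.530298 = 1.04300.
CI: -2.4737 ± 1.04300 → (-3.517, -1.431).
With 95% confidence, each one-unit increase in weekly training distance is associated with a change of between -3.517 and -1.431 minutes in marathon finish time.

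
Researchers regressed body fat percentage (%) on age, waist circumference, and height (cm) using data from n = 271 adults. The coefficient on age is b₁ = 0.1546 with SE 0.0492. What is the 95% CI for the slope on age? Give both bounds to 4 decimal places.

df = n − k − 1 = 271 − 3 − 1 = 267.
t* = t_{0.025, 267} = 1.968889.
Margin = t* × SE = 1.968889 × 0.0492 = 0.096869.
CI: 0.1546 ± 0.096869 → (0.0577, 0.2515).
With 95% confidence, each one-unit increase in age is associated with a change of between 0.0577 and 0.2515 % in body fat percentage, holding the other predictors fixed.

(0.0577, 0.2515)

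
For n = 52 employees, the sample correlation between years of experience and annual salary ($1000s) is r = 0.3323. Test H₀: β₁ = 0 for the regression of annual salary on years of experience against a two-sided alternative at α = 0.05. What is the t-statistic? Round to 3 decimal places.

t = 2.491

t = r·√(n − 2)/√(1 − r²) = 0.3323·√50/√0.889577 = 2.491.
df = n − 2 = 50.
Two-sided p ≈ 0.0161, which is < 0.05, so reject H₀.
There is evidence of a linear association between years of experience and annual salary.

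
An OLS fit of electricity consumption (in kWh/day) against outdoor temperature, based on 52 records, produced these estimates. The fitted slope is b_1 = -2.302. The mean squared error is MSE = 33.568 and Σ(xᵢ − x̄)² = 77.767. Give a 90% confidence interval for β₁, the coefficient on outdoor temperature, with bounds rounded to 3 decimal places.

SE(b_1) = √(MSE/Sₓₓ) = √(33.568/77.767) = 0.657.
df = n − 2 = 50.
t* = t_{0.05, 50} = 1.675905.
Margin = t* × SE = 1.675905 × 0.657 = 1.10107.
CI: -2.302 ± 1.10107 → (-3.403, -1.201).
With 90% confidence, each one-unit increase in outdoor temperature is associated with a change of between -3.403 and -1.201 kWh/day in electricity consumption.

(-3.403, -1.201)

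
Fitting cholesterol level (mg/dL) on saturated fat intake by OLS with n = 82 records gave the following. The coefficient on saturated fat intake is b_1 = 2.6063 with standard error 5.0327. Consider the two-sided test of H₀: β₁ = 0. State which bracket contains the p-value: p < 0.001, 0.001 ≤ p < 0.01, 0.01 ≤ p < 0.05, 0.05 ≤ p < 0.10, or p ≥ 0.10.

p ≥ 0.10

t = 2.6063 / 5.0327 = 0.518.
df = n − 2 = 82 − 2 = 80.
Two-sided p = 2·P(T_{80} > |t|) ≈ 0.6060.
So p ≥ 0.10.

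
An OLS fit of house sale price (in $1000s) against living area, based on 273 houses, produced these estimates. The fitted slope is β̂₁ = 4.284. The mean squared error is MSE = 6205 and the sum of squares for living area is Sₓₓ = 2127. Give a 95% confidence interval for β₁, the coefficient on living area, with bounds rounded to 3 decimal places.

SE(β̂₁) = √(MSE/Sₓₓ) = √(6205/2127) = 1.708.
df = n − 2 = 271.
t* = t_{0.025, 271} = 1.968756.
Margin = t* × SE = 1.968756 × 1.708 = 3.36263.
CI: 4.284 ± 3.36263 → (0.921, 7.647).
With 95% confidence, each one-unit increase in living area is associated with a change of between 0.921 and 7.647 $1000s in house sale price.

(0.921, 7.647)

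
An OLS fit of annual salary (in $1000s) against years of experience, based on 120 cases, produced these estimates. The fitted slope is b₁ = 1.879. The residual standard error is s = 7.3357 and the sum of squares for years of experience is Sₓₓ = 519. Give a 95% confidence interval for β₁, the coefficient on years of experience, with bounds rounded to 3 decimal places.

(1.241, 2.517)

SE(b₁) = s/√Sₓₓ = 7.3357/√519 = 0.322001.
df = n − 2 = 118.
t* = t_{0.025, 118} = 1.980272.
Margin = t* × SE = 1.980272 × 0.322001 = 0.63765.
CI: 1.879 ± 0.63765 → (1.241, 2.517).
With 95% confidence, each one-unit increase in years of experience is associated with a change of between 1.241 and 2.517 $1000s in annual salary.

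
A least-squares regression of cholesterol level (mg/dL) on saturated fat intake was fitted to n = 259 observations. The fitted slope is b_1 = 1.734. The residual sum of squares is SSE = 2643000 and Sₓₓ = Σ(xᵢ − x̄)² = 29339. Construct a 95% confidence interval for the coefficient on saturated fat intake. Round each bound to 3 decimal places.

MSE = SSE/(n − 2) = 2643000/257 = 10284.
SE(b_1) = √(MSE/Sₓₓ) = √(10284/29339) = 0.592051.
df = n − 2 = 257.
t* = t_{0.025, 257} = 1.969237.
Margin = t* × SE = 1.969237 × 0.592051 = 1.16589.
CI: 1.734 ± 1.16589 → (0.568, 2.900).
With 95% confidence, each one-unit increase in saturated fat intake is associated with a change of between 0.568 and 2.900 mg/dL in cholesterol level.

(0.568, 2.900)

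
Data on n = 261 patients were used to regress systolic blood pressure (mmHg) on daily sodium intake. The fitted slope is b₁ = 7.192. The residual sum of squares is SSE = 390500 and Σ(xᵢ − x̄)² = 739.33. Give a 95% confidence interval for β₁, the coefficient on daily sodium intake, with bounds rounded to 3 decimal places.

(4.380, 10.004)

MSE = SSE/(n − 2) = 390500/259 = 1507.72.
SE(b₁) = √(MSE/Sₓₓ) = √(1507.72/739.33) = 1.42804.
df = n − 2 = 259.
t* = t_{0.025, 259} = 1.969166.
Margin = t* × SE = 1.969166 × 1.42804 = 2.81205.
CI: 7.192 ± 2.81205 → (4.380, 10.004).
With 95% confidence, each one-unit increase in daily sodium intake is associated with a change of between 4.380 and 10.004 mmHg in systolic blood pressure.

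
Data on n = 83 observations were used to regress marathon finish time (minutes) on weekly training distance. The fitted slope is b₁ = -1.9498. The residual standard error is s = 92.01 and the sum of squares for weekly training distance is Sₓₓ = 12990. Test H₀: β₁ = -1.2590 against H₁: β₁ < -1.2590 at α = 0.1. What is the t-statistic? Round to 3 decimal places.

t = -0.856

SE(b₁) = s/√Sₓₓ = 92.01/√12990 = 0.807292.
t = (-1.9498 − (-1.2590)) / 0.807292 = -0.856.
df = n − 2 = 81.
One-sided p ≈ 0.1973, which is ≥ 0.1, so fail to reject H₀.
The data do not give significant evidence that the true slope on weekly training distance is below -1.2590 minutes per unit.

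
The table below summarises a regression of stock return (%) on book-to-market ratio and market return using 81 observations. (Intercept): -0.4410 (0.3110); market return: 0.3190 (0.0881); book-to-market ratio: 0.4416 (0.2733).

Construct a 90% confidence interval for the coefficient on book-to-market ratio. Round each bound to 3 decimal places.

(-0.013, 0.897)

Read off: b = 0.4416, SE = 0.2733 for book-to-market ratio.
df = n − k − 1 = 81 − 2 − 1 = 78.
t* = t_{0.05, 78} = 1.664625.
Margin = t* × SE = 1.664625 × 0.2733 = 0.45494.
CI: 0.4416 ± 0.45494 → (-0.013, 0.897).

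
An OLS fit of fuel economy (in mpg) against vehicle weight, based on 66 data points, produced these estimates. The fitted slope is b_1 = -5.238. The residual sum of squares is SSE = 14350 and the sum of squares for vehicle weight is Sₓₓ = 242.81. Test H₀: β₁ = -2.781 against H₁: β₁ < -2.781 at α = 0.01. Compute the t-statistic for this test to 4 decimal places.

MSE = SSE/(n − 2) = 14350/64 = 224.219.
SE(b_1) = √(MSE/Sₓₓ) = √(224.219/242.81) = 0.960954.
t = (-5.238 − (-2.781)) / 0.960954 = -2.5568.
df = n − 2 = 64.
One-sided p ≈ 0.0065, which is < 0.01, so reject H₀.
There is evidence that the true slope on vehicle weight is below -2.781 mpg per unit.

t = -2.5568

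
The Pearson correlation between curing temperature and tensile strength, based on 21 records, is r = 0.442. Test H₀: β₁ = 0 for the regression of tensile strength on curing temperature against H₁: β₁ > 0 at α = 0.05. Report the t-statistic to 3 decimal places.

t = 2.148

t = r·√(n − 2)/√(1 − r²) = 0.442·√19/√0.804636 = 2.148.
df = n − 2 = 19.
One-sided p ≈ 0.0224, which is < 0.05, so reject H₀.
There is evidence of a linear association between curing temperature and tensile strength.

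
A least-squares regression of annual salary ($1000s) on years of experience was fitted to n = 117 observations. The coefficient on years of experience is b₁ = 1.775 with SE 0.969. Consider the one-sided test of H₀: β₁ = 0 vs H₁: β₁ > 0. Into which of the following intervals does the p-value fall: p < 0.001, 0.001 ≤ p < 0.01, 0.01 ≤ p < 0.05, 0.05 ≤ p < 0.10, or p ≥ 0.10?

t = 1.775 / 0.969 = 1.832.
df = n − 2 = 117 − 2 = 115.
One-sided p = P(T_{115} > t) ≈ 0.0348.
So 0.01 ≤ p < 0.05.

0.01 ≤ p < 0.05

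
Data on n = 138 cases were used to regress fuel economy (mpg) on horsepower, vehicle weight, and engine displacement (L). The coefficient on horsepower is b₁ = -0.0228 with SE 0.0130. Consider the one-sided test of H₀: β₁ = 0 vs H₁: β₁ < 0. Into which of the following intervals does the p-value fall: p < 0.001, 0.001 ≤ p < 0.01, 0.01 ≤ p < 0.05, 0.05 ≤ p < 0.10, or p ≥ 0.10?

t = -0.0228 / 0.0130 = -1.754.
df = n − k − 1 = 138 − 3 − 1 = 134.
One-sided p = P(T_{134} < t) ≈ 0.0409.
So 0.01 ≤ p < 0.05.

0.01 ≤ p < 0.05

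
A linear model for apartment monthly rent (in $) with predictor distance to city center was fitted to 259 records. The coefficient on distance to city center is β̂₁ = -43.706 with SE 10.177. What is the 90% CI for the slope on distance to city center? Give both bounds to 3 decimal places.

df = n − 2 = 259 − 2 = 257.
t* = t_{0.05, 257} = 1.650804.
Margin = t* × SE = 1.650804 × 10.177 = 16.80023.
CI: -43.706 ± 16.80023 → (-60.506, -26.906).
With 90% confidence, each one-unit increase in distance to city center is associated with a change of between -60.506 and -26.906 $ in apartment monthly rent.

(-60.506, -26.906)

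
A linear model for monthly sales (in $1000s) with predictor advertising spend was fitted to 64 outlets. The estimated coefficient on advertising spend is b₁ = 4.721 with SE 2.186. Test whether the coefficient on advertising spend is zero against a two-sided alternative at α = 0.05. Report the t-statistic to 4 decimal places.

H₀: β₁ = 0 vs H₁: β₁ ≠ 0.
t = (b₁ − β₁⁰)/SE = 4.721 / 2.186 = 2.1597.
df = n − 2 = 64 − 2 = 62.
Two-sided p ≈ 0.0347, which is < 0.05, so reject H₀.
There is evidence that advertising spend is associated with monthly sales.

t = 2.1597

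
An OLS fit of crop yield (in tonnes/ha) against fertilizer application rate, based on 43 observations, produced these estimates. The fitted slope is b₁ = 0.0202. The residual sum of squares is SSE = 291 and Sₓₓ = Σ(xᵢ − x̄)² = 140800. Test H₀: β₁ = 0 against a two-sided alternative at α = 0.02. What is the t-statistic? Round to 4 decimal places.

MSE = SSE/(n − 2) = 291/41 = 7.09756.
SE(b₁) = √(MSE/Sₓₓ) = √(7.09756/140800) = 0.00709992.
t = 0.0202 / 0.00709992 = 2.8451.
df = n − 2 = 41.
Two-sided p ≈ 0.0069, which is < 0.02, so reject H₀.
There is evidence that fertilizer application rate is associated with crop yield.

t = 2.8451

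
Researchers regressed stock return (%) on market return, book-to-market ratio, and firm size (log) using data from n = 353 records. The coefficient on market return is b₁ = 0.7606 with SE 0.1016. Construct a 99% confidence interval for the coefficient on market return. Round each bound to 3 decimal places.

(0.497, 1.024)

df = n − k − 1 = 353 − 3 − 1 = 349.
t* = t_{0.005, 349} = 2.58999.
Margin = t* × SE = 2.58999 × 0.1016 = 0.26314.
CI: 0.7606 ± 0.26314 → (0.497, 1.024).
With 99% confidence, each one-unit increase in market return is associated with a change of between 0.497 and 1.024 % in stock return, holding the other predictors fixed.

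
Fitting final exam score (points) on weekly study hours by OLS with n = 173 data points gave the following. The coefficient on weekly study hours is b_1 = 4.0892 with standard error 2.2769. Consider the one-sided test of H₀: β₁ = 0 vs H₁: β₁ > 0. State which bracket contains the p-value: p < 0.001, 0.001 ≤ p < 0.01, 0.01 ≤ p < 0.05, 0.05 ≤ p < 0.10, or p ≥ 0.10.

t = 4.0892 / 2.2769 = 1.796.
df = n − 2 = 173 − 2 = 171.
One-sided p = P(T_{171} > t) ≈ 0.0371.
So 0.01 ≤ p < 0.05.

0.01 ≤ p < 0.05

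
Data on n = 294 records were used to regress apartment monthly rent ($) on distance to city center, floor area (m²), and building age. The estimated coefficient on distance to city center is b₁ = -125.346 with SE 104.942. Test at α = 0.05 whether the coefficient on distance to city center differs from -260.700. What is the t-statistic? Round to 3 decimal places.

H₀: β₁ = -260.700 vs H₁: β₁ ≠ -260.700.
t = (b₁ − β₁⁰)/SE = (-125.346 − (-260.700)) / 104.942 = 1.290.
df = n − k − 1 = 294 − 3 − 1 = 290.
Two-sided p ≈ 0.1981, which is ≥ 0.05, so fail to reject H₀.
The data are consistent with a true slope of -260.700 $ per unit of distance to city center, holding the other predictors fixed.

t = 1.290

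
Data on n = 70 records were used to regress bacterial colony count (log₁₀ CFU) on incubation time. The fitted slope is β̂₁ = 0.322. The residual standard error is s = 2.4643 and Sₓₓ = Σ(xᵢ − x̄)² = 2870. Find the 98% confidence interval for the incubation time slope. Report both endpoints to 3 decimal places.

(0.212, 0.432)

SE(β̂₁) = s/√Sₓₓ = 2.4643/√2870 = 0.0459994.
df = n − 2 = 68.
t* = t_{0.01, 68} = 2.382446.
Margin = t* × SE = 2.382446 × 0.0459994 = 0.10959.
CI: 0.322 ± 0.10959 → (0.212, 0.432).
With 98% confidence, each one-unit increase in incubation time is associated with a change of between 0.212 and 0.432 log₁₀ CFU in bacterial colony count.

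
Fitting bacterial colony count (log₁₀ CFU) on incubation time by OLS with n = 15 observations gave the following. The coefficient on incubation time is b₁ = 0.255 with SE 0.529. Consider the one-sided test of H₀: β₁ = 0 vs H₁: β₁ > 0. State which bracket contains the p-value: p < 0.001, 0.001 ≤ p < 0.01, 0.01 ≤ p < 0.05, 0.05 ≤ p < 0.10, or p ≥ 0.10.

p ≥ 0.10

t = 0.255 / 0.529 = 0.482.
df = n − 2 = 15 − 2 = 13.
One-sided p = P(T_{13} > t) ≈ 0.3189.
So p ≥ 0.10.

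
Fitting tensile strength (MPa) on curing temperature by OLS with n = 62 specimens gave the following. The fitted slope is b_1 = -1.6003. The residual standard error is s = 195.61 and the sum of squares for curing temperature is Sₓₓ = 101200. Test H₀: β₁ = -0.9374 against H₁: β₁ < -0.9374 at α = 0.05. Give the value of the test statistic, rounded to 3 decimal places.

t = -1.078

SE(b_1) = s/√Sₓₓ = 195.61/√101200 = 0.614895.
t = (-1.6003 − (-0.9374)) / 0.614895 = -1.078.
df = n − 2 = 60.
One-sided p ≈ 0.1427, which is ≥ 0.05, so fail to reject H₀.
The data do not give significant evidence that the true slope on curing temperature is below -0.9374 MPa per unit.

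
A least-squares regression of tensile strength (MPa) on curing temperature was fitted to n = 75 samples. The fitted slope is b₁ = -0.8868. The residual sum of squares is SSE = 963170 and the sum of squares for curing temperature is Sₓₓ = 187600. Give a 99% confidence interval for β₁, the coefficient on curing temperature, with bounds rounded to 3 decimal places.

MSE = SSE/(n − 2) = 963170/73 = 13194.1.
SE(b₁) = √(MSE/Sₓₓ) = √(13194.1/187600) = 0.2652.
df = n − 2 = 73.
t* = t_{0.005, 73} = 2.644869.
Margin = t* × SE = 2.644869 × 0.2652 = 0.70142.
CI: -0.8868 ± 0.70142 → (-1.588, -0.185).
With 99% confidence, each one-unit increase in curing temperature is associated with a change of between -1.588 and -0.185 MPa in tensile strength.

(-1.588, -0.185)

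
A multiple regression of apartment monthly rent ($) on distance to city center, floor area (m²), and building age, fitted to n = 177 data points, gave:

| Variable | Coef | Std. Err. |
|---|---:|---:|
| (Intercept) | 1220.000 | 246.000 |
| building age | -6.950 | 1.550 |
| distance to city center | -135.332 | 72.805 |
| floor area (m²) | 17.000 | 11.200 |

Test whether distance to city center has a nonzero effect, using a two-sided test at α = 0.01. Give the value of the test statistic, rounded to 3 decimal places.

Read off: b = -135.332, SE = 72.805 for distance to city center.
H₀: β₁ = 0 vs H₁: β₁ ≠ 0.
t = -135.332 / 72.805 = -1.859.
df = n − k − 1 = 177 − 3 − 1 = 173.
Two-sided p ≈ 0.0648, which is ≥ 0.01, so fail to reject H₀.
The data do not give significant evidence of an association between distance to city center and apartment monthly rent, after adjusting for the other predictors.

t = -1.859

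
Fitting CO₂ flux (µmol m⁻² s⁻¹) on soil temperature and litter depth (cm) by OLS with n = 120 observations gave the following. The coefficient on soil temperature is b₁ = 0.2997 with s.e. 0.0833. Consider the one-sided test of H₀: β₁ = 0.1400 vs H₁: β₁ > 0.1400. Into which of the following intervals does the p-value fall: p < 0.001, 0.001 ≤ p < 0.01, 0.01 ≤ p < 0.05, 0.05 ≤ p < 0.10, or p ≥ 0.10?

t = (0.2997 − 0.1400) / 0.0833 = 1.917.
df = n − k − 1 = 120 − 2 − 1 = 117.
One-sided p = P(T_{117} > t) ≈ 0.0288.
So 0.01 ≤ p < 0.05.

0.01 ≤ p < 0.05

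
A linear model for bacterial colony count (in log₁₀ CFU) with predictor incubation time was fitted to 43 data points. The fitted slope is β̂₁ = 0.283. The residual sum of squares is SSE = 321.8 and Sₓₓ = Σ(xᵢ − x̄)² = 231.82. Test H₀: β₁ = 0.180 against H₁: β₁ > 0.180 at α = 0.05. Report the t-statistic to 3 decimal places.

t = 0.560

MSE = SSE/(n − 2) = 321.8/41 = 7.84878.
SE(β̂₁) = √(MSE/Sₓₓ) = √(7.84878/231.82) = 0.184003.
t = (0.283 − 0.180) / 0.184003 = 0.560.
df = n − 2 = 41.
One-sided p ≈ 0.2893, which is ≥ 0.05, so fail to reject H₀.
The data do not give significant evidence that the true slope on incubation time exceeds 0.180 log₁₀ CFU per unit.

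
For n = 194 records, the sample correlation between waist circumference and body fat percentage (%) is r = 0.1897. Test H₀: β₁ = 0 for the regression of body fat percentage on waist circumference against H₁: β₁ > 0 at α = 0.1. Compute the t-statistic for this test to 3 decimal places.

t = 2.677

t = r·√(n − 2)/√(1 − r²) = 0.1897·√192/√0.964014 = 2.677.
df = n − 2 = 192.
One-sided p ≈ 0.0040, which is < 0.1, so reject H₀.
There is evidence of a linear association between waist circumference and body fat percentage.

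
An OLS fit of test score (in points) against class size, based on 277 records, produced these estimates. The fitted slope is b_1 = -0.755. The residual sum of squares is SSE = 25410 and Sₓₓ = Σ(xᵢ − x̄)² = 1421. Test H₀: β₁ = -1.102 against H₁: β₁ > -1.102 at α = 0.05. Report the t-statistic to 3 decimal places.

t = 1.361

MSE = SSE/(n − 2) = 25410/275 = 92.4.
SE(b_1) = √(MSE/Sₓₓ) = √(92.4/1421) = 0.254999.
t = (-0.755 − (-1.102)) / 0.254999 = 1.361.
df = n − 2 = 275.
One-sided p ≈ 0.0873, which is ≥ 0.05, so fail to reject H₀.
The data do not give significant evidence that the true slope on class size exceeds -1.102 points per unit.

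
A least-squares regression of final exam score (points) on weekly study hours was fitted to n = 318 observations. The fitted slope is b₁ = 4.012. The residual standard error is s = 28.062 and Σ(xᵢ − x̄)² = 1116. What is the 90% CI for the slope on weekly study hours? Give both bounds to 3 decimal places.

(2.626, 5.398)

SE(b₁) = s/√Sₓₓ = 28.062/√1116 = 0.840014.
df = n − 2 = 316.
t* = t_{0.05, 316} = 1.64969.
Margin = t* × SE = 1.64969 × 0.840014 = 1.38576.
CI: 4.012 ± 1.38576 → (2.626, 5.398).
With 90% confidence, each one-unit increase in weekly study hours is associated with a change of between 2.626 and 5.398 points in final exam score.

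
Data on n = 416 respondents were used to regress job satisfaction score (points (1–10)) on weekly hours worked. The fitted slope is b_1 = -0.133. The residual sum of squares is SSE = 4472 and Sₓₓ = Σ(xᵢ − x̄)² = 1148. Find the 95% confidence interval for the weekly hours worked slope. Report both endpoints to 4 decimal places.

MSE = SSE/(n − 2) = 4472/414 = 10.8019.
SE(b_1) = √(MSE/Sₓₓ) = √(10.8019/1148) = 0.0970018.
df = n − 2 = 414.
t* = t_{0.025, 414} = 1.965711.
Margin = t* × SE = 1.965711 × 0.0970018 = 0.190677.
CI: -0.133 ± 0.190677 → (-0.3237, 0.0577).
With 95% confidence, each one-unit increase in weekly hours worked is associated with a change of between -0.3237 and 0.0577 points (1–10) in job satisfaction score.

(-0.3237, 0.0577)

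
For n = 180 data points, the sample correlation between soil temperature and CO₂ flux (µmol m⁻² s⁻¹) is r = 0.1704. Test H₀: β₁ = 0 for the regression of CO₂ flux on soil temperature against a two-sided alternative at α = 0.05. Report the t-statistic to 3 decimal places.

t = 2.307

t = r·√(n − 2)/√(1 − r²) = 0.1704·√178/√0.970964 = 2.307.
df = n − 2 = 178.
Two-sided p ≈ 0.0222, which is < 0.05, so reject H₀.
There is evidence of a linear association between soil temperature and CO₂ flux.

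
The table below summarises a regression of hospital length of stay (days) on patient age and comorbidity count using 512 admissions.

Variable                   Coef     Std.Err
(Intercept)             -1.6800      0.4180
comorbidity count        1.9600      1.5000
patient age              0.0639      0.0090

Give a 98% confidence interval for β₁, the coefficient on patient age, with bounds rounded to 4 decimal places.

Read off: b = 0.0639, SE = 0.0090 for patient age.
df = n − k − 1 = 512 − 2 − 1 = 509.
t* = t_{0.01, 509} = 2.333696.
Margin = t* × SE = 2.333696 × 0.0090 = 0.021003.
CI: 0.0639 ± 0.021003 → (0.0429, 0.0849).

(0.0429, 0.0849)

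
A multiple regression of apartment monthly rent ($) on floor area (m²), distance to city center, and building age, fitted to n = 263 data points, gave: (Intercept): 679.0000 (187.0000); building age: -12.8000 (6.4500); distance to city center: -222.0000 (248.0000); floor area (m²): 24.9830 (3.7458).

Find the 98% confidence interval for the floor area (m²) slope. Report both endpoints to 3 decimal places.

Read off: b = 24.9830, SE = 3.7458 for floor area (m²).
df = n − k − 1 = 263 − 3 − 1 = 259.
t* = t_{0.01, 259} = 2.340831.
Margin = t* × SE = 2.340831 × 3.7458 = 8.76829.
CI: 24.9830 ± 8.76829 → (16.215, 33.751).

(16.215, 33.751)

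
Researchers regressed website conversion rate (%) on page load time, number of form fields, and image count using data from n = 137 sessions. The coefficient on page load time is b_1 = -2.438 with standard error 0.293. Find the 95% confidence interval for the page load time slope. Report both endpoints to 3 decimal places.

(-3.018, -1.858)

df = n − k − 1 = 137 − 3 − 1 = 133.
t* = t_{0.025, 133} = 1.977961.
Margin = t* × SE = 1.977961 × 0.293 = 0.57954.
CI: -2.438 ± 0.57954 → (-3.018, -1.858).
With 95% confidence, each one-unit increase in page load time is associated with a change of between -3.018 and -1.858 % in website conversion rate, holding the other predictors fixed.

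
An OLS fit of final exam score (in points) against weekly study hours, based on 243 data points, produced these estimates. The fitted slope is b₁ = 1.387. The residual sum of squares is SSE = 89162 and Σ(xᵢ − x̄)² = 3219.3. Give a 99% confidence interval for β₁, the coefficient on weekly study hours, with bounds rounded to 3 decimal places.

MSE = SSE/(n − 2) = 89162/241 = 369.967.
SE(b₁) = √(MSE/Sₓₓ) = √(369.967/3219.3) = 0.339001.
df = n − 2 = 241.
t* = t_{0.005, 241} = 2.596383.
Margin = t* × SE = 2.596383 × 0.339001 = 0.88018.
CI: 1.387 ± 0.88018 → (0.507, 2.267).
With 99% confidence, each one-unit increase in weekly study hours is associated with a change of between 0.507 and 2.267 points in final exam score.

(0.507, 2.267)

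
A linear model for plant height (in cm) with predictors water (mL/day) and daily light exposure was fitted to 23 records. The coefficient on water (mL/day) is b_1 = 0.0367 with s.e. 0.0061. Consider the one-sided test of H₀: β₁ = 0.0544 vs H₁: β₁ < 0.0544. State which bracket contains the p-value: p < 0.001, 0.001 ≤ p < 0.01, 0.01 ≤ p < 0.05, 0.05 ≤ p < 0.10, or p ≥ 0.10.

t = (0.0367 − 0.0544) / 0.0061 = -2.902.
df = n − k − 1 = 23 − 2 − 1 = 20.
One-sided p = P(T_{20} < t) ≈ 0.0044.
So 0.001 ≤ p < 0.01.

0.001 ≤ p < 0.01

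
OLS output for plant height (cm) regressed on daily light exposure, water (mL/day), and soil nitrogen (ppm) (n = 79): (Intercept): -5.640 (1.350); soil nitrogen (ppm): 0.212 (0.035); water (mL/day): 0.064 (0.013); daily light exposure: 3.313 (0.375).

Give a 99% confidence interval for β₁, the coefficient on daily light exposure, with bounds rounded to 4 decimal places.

Read off: b = 3.313, SE = 0.375 for daily light exposure.
df = n − k − 1 = 79 − 3 − 1 = 75.
t* = t_{0.005, 75} = 2.642983.
Margin = t* × SE = 2.642983 × 0.375 = 0.991119.
CI: 3.313 ± 0.991119 → (2.3219, 4.3041).

(2.3219, 4.3041)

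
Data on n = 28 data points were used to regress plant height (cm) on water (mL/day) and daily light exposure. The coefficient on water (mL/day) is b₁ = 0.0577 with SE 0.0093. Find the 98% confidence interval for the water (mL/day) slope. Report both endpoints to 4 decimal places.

df = n − k − 1 = 28 − 2 − 1 = 25.
t* = t_{0.01, 25} = 2.485107.
Margin = t* × SE = 2.485107 × 0.0093 = 0.023111.
CI: 0.0577 ± 0.023111 → (0.0346, 0.0808).
With 98% confidence, each one-unit increase in water (mL/day) is associated with a change of between 0.0346 and 0.0808 cm in plant height, holding the other predictors fixed.

(0.0346, 0.0808)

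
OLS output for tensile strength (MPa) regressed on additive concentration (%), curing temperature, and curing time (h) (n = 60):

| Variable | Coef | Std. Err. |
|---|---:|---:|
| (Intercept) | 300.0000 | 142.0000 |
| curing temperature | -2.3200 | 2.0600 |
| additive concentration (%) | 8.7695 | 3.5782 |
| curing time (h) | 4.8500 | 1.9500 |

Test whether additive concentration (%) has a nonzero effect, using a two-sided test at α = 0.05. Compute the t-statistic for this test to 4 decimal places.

t = 2.4508

Read off: b = 8.7695, SE = 3.5782 for additive concentration (%).
H₀: β₁ = 0 vs H₁: β₁ ≠ 0.
t = 8.7695 / 3.5782 = 2.4508.
df = n − k − 1 = 60 − 3 − 1 = 56.
Two-sided p ≈ 0.0174, which is < 0.05, so reject H₀.
There is evidence that additive concentration (%) is associated with tensile strength, holding the other predictors fixed.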